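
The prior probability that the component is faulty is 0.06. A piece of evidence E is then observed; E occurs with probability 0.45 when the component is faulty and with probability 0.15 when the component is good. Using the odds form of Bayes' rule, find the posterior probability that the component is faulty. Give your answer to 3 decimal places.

Prior odds = 0.06/(1−0.06) = 0.063830.
Likelihood ratio for E = 0.45/0.15 = 3.0000.
Posterior odds = prior odds × LR = 0.19149.
Posterior probability = odds/(1+odds) = 0.19149/1.1915 = 0.161.

Posterior probability ≈ 0.161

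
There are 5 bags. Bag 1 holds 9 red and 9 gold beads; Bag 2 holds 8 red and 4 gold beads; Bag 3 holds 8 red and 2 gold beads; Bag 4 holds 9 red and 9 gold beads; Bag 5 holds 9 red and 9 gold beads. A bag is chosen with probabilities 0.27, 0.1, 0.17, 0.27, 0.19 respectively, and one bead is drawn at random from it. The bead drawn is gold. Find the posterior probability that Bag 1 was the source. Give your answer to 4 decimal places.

Tabulate prior·likelihood by source: [1] prior 0.27, lik 0.5, product 0.1350; [2] prior 0.1, lik 0.3333, product 0.03333; [3] prior 0.17, lik 0.2, product 0.03400; [4] prior 0.27, lik 0.5, product 0.1350; [5] prior 0.19, lik 0.5, product 0.09500.
Normalizing constant = 0.43233; the posterior for Bag 1 is its product over the sum, 0.1350/0.43233 = 0.3123.

Posterior probability ≈ 0.3123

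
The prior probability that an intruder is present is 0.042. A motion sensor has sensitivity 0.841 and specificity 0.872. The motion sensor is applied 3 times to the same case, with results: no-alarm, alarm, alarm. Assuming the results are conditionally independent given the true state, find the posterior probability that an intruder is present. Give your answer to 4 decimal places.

Posterior P(H) ≈ 0.2566

Let H be the event that an intruder is present; start with P(H) = 0.042. P('alarm'|H) = 0.841, P('alarm'|¬H) = 0.128.
Update on result 1 ('no-alarm'): P(H) ← 0.159·0.0420 / (0.159·0.0420 + 0.872·0.9580) = 0.0066780/0.84205 = 0.0079.
Update on result 2 ('alarm'): P(H) ← 0.841·0.0079 / (0.841·0.0079 + 0.128·0.9921) = 0.0066696/0.13365 = 0.0499.
Update on result 3 ('alarm'): P(H) ← 0.841·0.0499 / (0.841·0.0499 + 0.128·0.9501) = 0.041968/0.16358 = 0.2566.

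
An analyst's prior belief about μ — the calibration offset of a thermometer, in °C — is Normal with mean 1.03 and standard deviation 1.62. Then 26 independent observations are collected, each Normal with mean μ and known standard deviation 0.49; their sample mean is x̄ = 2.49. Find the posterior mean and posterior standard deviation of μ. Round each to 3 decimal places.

Posterior mean ≈ 2.485; posterior SD ≈ 0.096

Prior precision 1/τ₀² = 1/1.62² = 0.381039; data precision n/σ² = 26/0.49² = 108.288.
Posterior precision = 0.381039 + 108.288 = 108.669, giving posterior SD = 1/√108.669 = 0.096.
Posterior mean = (0.381039·1.03 + 108.288·2.49) / 108.669 = 2.485.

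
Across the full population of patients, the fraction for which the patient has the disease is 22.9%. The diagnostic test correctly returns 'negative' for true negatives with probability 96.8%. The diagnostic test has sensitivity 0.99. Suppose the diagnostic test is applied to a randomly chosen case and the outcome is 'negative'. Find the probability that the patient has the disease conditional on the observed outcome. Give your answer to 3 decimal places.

P(H | E) ≈ 0.003

Let H be the event that the patient has the disease. P(H) = 0.229, so P(¬H) = 0.771. With E the 'negative' result, P(E|H) = 0.01 and P(E|¬H) = 0.968.
P(E) = 0.01·0.229 + 0.968·0.771 = 0.0022900 + 0.74633 = 0.74862.
By Bayes' theorem, P(H|E) = 0.0022900 / 0.74862 = 0.003.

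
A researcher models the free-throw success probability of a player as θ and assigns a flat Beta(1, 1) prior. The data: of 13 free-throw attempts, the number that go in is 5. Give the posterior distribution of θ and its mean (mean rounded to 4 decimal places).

Posterior: Beta(6, 9); mean ≈ 0.4000

The binomial likelihood is conjugate to the Beta prior: with 5 successes and 8 failures, the posterior is Beta(1+5, 1+8) = Beta(6, 9).
Posterior mean = α/(α+β) = 6/15 = 0.4000.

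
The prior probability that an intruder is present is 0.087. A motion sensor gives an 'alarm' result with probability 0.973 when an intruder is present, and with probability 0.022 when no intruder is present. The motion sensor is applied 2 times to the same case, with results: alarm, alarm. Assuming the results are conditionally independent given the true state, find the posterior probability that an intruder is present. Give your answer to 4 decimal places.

With H the event that an intruder is present, the joint likelihood of the observed sequence is P(data|H) = 0.973·0.973 = 0.94673 and P(data|¬H) = 0.022·0.022 = 0.00048400.
Bayes: P(H|data) = 0.087·0.94673 / (0.087·0.94673 + 0.913·0.00048400) = 0.082365/0.082807 = 0.9947.

Posterior P(H) ≈ 0.9947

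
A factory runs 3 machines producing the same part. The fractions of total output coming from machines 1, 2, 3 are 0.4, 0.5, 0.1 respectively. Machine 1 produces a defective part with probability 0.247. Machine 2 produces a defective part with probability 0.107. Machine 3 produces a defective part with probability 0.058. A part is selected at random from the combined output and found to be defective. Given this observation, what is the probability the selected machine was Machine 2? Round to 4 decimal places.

P(defective|M1) = 0.247; P(defective|M2) = 0.107; P(defective|M3) = 0.058.
Prior × likelihood for each source: 0.4·0.247=0.09880, 0.5·0.107=0.05350, 0.1·0.058=0.005800. Summing gives P(defective) = 0.15810.
P(Machine 2 | defective) = 0.05350 / 0.15810 = 0.3384.

Posterior probability ≈ 0.3384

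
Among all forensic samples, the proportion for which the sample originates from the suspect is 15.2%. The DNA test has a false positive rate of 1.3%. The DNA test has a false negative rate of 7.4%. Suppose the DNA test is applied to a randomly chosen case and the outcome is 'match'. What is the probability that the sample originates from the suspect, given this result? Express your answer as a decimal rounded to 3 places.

Write H for 'the sample originates from the suspect'. Prior odds H:¬H = 0.152/0.848 = 0.17925. For the 'match' outcome, the likelihood ratio is 0.926/0.013 = 71.231.
Posterior odds = 0.17925 × 71.231 = 12.768, so P(H|E) = 12.768/(1+12.768) = 0.927.

P(H | E) ≈ 0.927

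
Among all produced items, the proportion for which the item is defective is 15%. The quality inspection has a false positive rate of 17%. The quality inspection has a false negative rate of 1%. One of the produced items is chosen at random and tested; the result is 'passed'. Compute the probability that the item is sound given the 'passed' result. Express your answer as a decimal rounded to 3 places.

Let H be the event that the item is defective. P(H) = 0.15, so P(¬H) = 0.85. With E the 'passed' result, P(E|H) = 0.01 and P(E|¬H) = 0.83.
P(E) = 0.01·0.15 + 0.83·0.85 = 0.0015000 + 0.70550 = 0.70700.
By Bayes' theorem, P(H|E) = 0.0015000 / 0.70700 = 0.002. Hence P(¬H|E) = 1 − 0.002 = 0.998.

P(¬H | E) ≈ 0.998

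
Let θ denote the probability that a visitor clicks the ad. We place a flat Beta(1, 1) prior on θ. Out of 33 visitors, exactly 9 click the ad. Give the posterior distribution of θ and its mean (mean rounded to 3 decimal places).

Observing 9 successes and 24 failures updates Beta(1, 1) by adding the success and failure counts to the two shape parameters: α = 1+9 = 10, β = 1+24 = 25.
Posterior mean = α/(α+β) = 10/35 = 0.286.

Posterior: Beta(10, 25); mean ≈ 0.286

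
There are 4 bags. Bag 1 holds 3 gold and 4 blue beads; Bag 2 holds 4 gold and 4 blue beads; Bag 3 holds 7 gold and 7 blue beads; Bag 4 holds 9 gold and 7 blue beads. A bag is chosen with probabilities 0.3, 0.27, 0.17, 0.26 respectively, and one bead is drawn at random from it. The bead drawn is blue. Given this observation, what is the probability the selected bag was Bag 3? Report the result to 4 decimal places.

Posterior probability ≈ 0.1683

Tabulate prior·likelihood by source: [1] prior 0.3, lik 0.5714, product 0.1714; [2] prior 0.27, lik 0.5, product 0.1350; [3] prior 0.17, lik 0.5, product 0.08500; [4] prior 0.26, lik 0.4375, product 0.1138.
Normalizing constant = 0.50518; the posterior for Bag 3 is its product over the sum, 0.08500/0.50518 = 0.1683.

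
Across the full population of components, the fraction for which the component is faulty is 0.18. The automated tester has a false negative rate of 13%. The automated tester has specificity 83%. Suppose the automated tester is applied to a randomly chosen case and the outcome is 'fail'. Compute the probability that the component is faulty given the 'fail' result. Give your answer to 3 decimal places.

P(H | E) ≈ 0.529

Write H for 'the component is faulty'. Prior odds H:¬H = 0.18/0.82 = 0.21951. For the 'fail' outcome, the likelihood ratio is 0.87/0.17 = 5.1176.
Posterior odds = 0.21951 × 5.1176 = 1.1234, so P(H|E) = 1.1234/(1+1.1234) = 0.529.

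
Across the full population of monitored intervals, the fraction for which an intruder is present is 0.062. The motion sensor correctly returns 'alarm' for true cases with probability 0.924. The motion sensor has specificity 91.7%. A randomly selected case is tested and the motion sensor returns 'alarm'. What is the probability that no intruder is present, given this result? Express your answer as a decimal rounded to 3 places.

Let H be the event that an intruder is present. P(H) = 0.062, so P(¬H) = 0.938. With E the 'alarm' result, P(E|H) = 0.924 and P(E|¬H) = 0.083.
P(E) = 0.924·0.062 + 0.083·0.938 = 0.057288 + 0.077854 = 0.13514.
By Bayes' theorem, P(H|E) = 0.057288 / 0.13514 = 0.424. Hence P(¬H|E) = 1 − 0.424 = 0.576.

P(¬H | E) ≈ 0.576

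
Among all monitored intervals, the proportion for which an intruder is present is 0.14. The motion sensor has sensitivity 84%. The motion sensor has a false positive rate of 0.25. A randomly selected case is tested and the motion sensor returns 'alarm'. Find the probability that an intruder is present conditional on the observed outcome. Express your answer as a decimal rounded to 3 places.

P(H | E) ≈ 0.354

Let H be the event that an intruder is present. P(H) = 0.14, so P(¬H) = 0.86. With E the 'alarm' result, P(E|H) = 0.84 and P(E|¬H) = 0.25.
P(E) = 0.84·0.14 + 0.25·0.86 = 0.11760 + 0.21500 = 0.33260.
By Bayes' theorem, P(H|E) = 0.11760 / 0.33260 = 0.354.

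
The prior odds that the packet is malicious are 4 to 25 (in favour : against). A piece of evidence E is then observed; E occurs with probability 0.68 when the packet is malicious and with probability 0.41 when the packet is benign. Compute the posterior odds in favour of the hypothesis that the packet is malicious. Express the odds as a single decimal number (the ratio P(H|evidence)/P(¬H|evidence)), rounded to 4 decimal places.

Prior odds = 4/25 = 0.16000. In log-odds, ln(0.16000) = -1.8326.
Add log likelihood ratio: ln(1.6585) = 0.50594.
Posterior log-odds = -1.3266, so posterior odds = exp(-1.3266) = 0.26537.

Posterior odds ≈ 0.2654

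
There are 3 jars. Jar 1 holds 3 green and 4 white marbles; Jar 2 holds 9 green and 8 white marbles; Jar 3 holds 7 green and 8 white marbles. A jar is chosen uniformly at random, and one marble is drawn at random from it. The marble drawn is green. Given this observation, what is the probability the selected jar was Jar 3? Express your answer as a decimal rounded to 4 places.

Tabulate prior·likelihood by source: [1] prior 0.333333, lik 0.4286, product 0.1429; [2] prior 0.333333, lik 0.5294, product 0.1765; [3] prior 0.333333, lik 0.4667, product 0.1556.
Normalizing constant = 0.47488; the posterior for Jar 3 is its product over the sum, 0.1556/0.47488 = 0.3276.

Posterior probability ≈ 0.3276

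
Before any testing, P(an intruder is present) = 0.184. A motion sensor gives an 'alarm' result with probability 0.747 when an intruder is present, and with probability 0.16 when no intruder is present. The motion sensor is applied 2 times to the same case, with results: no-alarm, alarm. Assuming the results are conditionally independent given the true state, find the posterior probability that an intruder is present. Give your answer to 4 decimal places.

Posterior P(H) ≈ 0.2407

Let H be the event that an intruder is present; start with P(H) = 0.184. P('alarm'|H) = 0.747, P('alarm'|¬H) = 0.16.
Update on result 1 ('no-alarm'): P(H) ← 0.253·0.1840 / (0.253·0.1840 + 0.84·0.8160) = 0.046552/0.73199 = 0.0636.
Update on result 2 ('alarm'): P(H) ← 0.747·0.0636 / (0.747·0.0636 + 0.16·0.9364) = 0.047506/0.19733 = 0.2407.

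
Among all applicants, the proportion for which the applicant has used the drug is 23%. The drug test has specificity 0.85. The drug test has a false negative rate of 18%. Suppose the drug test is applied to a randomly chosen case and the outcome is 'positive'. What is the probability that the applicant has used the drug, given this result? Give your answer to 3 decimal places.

P(H | E) ≈ 0.620

Let H be the event that the applicant has used the drug. P(H) = 0.23, so P(¬H) = 0.77. With E the 'positive' result, P(E|H) = 0.82 and P(E|¬H) = 0.15.
P(E) = 0.82·0.23 + 0.15·0.77 = 0.18860 + 0.11550 = 0.30410.
By Bayes' theorem, P(H|E) = 0.18860 / 0.30410 = 0.620.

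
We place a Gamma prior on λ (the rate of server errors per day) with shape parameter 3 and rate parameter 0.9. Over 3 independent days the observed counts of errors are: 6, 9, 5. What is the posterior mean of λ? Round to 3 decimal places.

Total count ∑xᵢ = 20 over n = 3 days.
Gamma is conjugate to the Poisson likelihood: posterior is Gamma(shape = 3+20 = 23, rate = 0.9+3 = 3.9).
E[λ | data] = 23/3.9 = 5.897.

Posterior mean ≈ 5.897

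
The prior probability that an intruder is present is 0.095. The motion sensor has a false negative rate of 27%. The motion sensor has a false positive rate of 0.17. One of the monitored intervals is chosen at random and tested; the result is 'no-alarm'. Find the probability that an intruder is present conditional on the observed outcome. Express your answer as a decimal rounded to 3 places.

P(H | E) ≈ 0.033

Write H for 'an intruder is present'. Prior odds H:¬H = 0.095/0.905 = 0.10497. For the 'no-alarm' outcome, the likelihood ratio is 0.27/0.83 = 0.32530.
Posterior odds = 0.10497 × 0.32530 = 0.034148, so P(H|E) = 0.034148/(1+0.034148) = 0.033.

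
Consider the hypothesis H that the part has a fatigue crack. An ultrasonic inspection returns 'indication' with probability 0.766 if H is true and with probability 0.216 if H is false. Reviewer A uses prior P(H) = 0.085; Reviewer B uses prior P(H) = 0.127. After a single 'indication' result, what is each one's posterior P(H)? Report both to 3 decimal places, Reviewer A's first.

Reviewer A: 0.248; Reviewer B: 0.340

P('+'|H) = 0.766, P('+'|¬H) = 0.216.
Reviewer A: numerator 0.766·0.085 = 0.065110; evidence = 0.065110+0.216·0.915 = 0.26275; posterior = 0.248.
Reviewer B: numerator 0.766·0.127 = 0.097282; evidence = 0.097282+0.216·0.873 = 0.28585; posterior = 0.340.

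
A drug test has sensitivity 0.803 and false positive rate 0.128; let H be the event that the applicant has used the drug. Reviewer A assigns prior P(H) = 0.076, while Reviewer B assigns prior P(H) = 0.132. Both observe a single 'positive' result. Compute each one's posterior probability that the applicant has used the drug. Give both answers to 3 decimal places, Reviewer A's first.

The likelihood ratio for a 'positive' result is 0.803/0.128 = 6.2734.
Reviewer A: prior odds 0.076/0.924 = 0.082251; posterior odds 0.51600; posterior probability 0.340.
Reviewer B: prior odds 0.132/0.868 = 0.15207; posterior odds 0.95403; posterior probability 0.488.

Reviewer A: 0.340; Reviewer B: 0.488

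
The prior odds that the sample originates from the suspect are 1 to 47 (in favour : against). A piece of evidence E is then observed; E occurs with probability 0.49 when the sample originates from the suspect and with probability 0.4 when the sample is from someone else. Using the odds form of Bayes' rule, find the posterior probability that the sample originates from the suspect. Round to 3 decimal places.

Posterior probability ≈ 0.025

Prior odds = 1/47 = 0.021277.
Likelihood ratio for E = 0.49/0.4 = 1.2250.
Posterior odds = prior odds × LR = 0.026064.
Posterior probability = odds/(1+odds) = 0.026064/1.0261 = 0.025.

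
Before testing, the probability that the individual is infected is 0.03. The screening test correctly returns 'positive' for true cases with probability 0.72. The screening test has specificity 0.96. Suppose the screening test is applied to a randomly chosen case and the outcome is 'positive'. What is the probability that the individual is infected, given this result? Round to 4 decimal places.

P(H | E) ≈ 0.3576

Write H for 'the individual is infected'. Prior odds H:¬H = 0.03/0.97 = 0.030928. For the 'positive' outcome, the likelihood ratio is 0.72/0.04 = 18.000.
Posterior odds = 0.030928 × 18.000 = 0.55670, so P(H|E) = 0.55670/(1+0.55670) = 0.3576.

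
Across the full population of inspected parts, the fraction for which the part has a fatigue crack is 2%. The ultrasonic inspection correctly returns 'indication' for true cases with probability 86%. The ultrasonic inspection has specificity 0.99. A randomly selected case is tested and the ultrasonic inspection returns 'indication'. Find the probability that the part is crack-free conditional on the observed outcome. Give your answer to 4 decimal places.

Let H be the event that the part has a fatigue crack. P(H) = 0.02, so P(¬H) = 0.98. With E the 'indication' result, P(E|H) = 0.86 and P(E|¬H) = 0.01.
P(E) = 0.86·0.02 + 0.01·0.98 = 0.017200 + 0.0098000 = 0.027000.
By Bayes' theorem, P(H|E) = 0.017200 / 0.027000 = 0.6370. Hence P(¬H|E) = 1 − 0.6370 = 0.3630.

P(¬H | E) ≈ 0.3630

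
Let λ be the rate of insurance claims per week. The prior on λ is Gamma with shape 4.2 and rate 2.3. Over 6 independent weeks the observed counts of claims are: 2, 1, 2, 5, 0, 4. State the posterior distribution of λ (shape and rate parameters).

Posterior: Gamma(shape=18.2, rate=8.3)

The Poisson likelihood adds the total count to the shape and the number of exposure periods to the rate. Here ∑xᵢ = 14 and n = 6, so shape 4.2→18.2 and rate 2.3→8.3.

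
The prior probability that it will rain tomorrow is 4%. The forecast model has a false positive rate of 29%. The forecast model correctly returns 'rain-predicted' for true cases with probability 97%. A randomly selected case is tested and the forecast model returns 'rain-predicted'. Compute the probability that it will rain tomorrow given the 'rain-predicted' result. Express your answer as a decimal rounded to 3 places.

Write H for 'it will rain tomorrow'. Prior odds H:¬H = 0.04/0.96 = 0.041667. For the 'rain-predicted' outcome, the likelihood ratio is 0.97/0.29 = 3.3448.
Posterior odds = 0.041667 × 3.3448 = 0.13937, so P(H|E) = 0.13937/(1+0.13937) = 0.122.

P(H | E) ≈ 0.122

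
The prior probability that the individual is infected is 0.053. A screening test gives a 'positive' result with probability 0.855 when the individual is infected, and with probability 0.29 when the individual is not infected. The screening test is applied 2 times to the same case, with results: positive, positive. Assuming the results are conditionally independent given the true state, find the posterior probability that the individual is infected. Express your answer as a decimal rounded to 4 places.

Posterior P(H) ≈ 0.3273

Let H be the event that the individual is infected; start with P(H) = 0.053. P('positive'|H) = 0.855, P('positive'|¬H) = 0.29.
Update on result 1 ('positive'): P(H) ← 0.855·0.0530 / (0.855·0.0530 + 0.29·0.9470) = 0.045315/0.31994 = 0.1416.
Update on result 2 ('positive'): P(H) ← 0.855·0.1416 / (0.855·0.1416 + 0.29·0.8584) = 0.12110/0.37002 = 0.3273.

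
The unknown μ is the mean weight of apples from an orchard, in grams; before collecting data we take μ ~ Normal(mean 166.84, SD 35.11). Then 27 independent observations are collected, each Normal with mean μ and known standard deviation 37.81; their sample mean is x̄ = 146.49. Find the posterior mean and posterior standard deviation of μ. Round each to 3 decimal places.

With known σ, the Normal prior is conjugate. Weight on the data is w = (n/σ²)/(n/σ² + 1/τ₀²) = 0.0188865/(0.0188865+0.00081122) = 0.95882.
Posterior mean = w·x̄ + (1−w)·μ₀ = 0.95882·146.49 + 0.041184·166.84 = 147.328. Posterior variance = 1/(0.0188865+0.00081122) = 50.7674, so SD = 7.125.

Posterior mean ≈ 147.328; posterior SD ≈ 7.125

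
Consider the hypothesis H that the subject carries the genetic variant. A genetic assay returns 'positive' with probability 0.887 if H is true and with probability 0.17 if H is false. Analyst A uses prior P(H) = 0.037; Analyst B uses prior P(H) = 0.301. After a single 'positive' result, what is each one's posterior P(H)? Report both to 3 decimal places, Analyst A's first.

The likelihood ratio for a 'positive' result is 0.887/0.17 = 5.2176.
Analyst A: prior odds 0.037/0.963 = 0.038422; posterior odds 0.20047; posterior probability 0.167.
Analyst B: prior odds 0.301/0.699 = 0.43062; posterior odds 2.2468; posterior probability 0.692.

Analyst A: 0.167; Analyst B: 0.692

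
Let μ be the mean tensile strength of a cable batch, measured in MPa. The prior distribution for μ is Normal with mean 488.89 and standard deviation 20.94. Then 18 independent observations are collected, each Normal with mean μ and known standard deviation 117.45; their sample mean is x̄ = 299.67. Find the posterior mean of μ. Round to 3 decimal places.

With known σ, the Normal prior is conjugate. Weight on the data is w = (n/σ²)/(n/σ² + 1/τ₀²) = 0.00130487/(0.00130487+0.00228059) = 0.36393.
Posterior mean = w·x̄ + (1−w)·μ₀ = 0.36393·299.67 + 0.63607·488.89 = 420.026.

Posterior mean ≈ 420.026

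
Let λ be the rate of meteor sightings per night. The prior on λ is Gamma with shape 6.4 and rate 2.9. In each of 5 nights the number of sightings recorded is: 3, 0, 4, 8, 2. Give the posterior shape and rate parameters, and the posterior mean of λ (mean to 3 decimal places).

Posterior: Gamma(shape=23.4, rate=7.9); mean ≈ 2.962

Total count ∑xᵢ = 17 over n = 5 nights.
Gamma is conjugate to the Poisson likelihood: posterior is Gamma(shape = 6.4+17 = 23.4, rate = 2.9+5 = 7.9).
E[λ | data] = 23.4/7.9 = 2.962.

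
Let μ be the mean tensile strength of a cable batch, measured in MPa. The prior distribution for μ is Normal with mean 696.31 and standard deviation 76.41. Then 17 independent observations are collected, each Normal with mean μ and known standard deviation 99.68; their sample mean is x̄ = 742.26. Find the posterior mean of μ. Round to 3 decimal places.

Posterior mean ≈ 738.079

With known σ, the Normal prior is conjugate. Weight on the data is w = (n/σ²)/(n/σ² + 1/τ₀²) = 0.00171093/(0.00171093+0.00017128) = 0.90900.
Posterior mean = w·x̄ + (1−w)·μ₀ = 0.90900·742.26 + 0.090998·696.31 = 738.079.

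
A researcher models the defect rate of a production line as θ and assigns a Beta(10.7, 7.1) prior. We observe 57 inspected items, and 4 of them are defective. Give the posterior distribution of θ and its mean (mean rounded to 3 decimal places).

Observing 4 successes and 53 failures updates Beta(10.7, 7.1) by adding the success and failure counts to the two shape parameters: α = 10.7+4 = 14.7, β = 7.1+53 = 60.1.
E[θ | data] = 14.7/(14.7+60.1) = 0.197.

Posterior: Beta(14.7, 60.1); mean ≈ 0.197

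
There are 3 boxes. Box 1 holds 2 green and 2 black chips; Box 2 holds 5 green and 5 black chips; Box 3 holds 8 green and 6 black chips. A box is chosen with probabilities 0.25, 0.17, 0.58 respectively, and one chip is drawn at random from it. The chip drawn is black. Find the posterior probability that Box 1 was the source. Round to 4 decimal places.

P(black|Box 1) = 0.5; P(black|Box 2) = 0.5; P(black|Box 3) = 0.4286.
Prior × likelihood for each source: 0.25·0.5=0.1250, 0.17·0.5=0.08500, 0.58·0.4286=0.2486. Summing gives P(black) = 0.45857.
P(Box 1 | black) = 0.1250 / 0.45857 = 0.2726.

Posterior probability ≈ 0.2726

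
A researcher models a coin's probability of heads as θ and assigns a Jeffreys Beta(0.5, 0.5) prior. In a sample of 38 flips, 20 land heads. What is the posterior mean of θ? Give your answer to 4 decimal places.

The binomial likelihood is conjugate to the Beta prior: with 20 successes and 18 failures, the posterior is Beta(0.5+20, 0.5+18) = Beta(20.5, 18.5).
Posterior mean = α/(α+β) = 20.5/39 = 0.5256.

Posterior mean ≈ 0.5256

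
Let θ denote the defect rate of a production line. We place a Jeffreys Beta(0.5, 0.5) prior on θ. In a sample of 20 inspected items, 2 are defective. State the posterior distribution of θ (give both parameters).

Posterior: Beta(2.5, 18.5)

Observing 2 successes and 18 failures updates Beta(0.5, 0.5) by adding the success and failure counts to the two shape parameters: α = 0.5+2 = 2.5, β = 0.5+18 = 18.5.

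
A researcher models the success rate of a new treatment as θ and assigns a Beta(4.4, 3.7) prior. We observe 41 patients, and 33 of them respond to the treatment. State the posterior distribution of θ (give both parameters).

Posterior: Beta(37.4, 11.7)

Observing 33 successes and 8 failures updates Beta(4.4, 3.7) by adding the success and failure counts to the two shape parameters: α = 4.4+33 = 37.4, β = 3.7+8 = 11.7.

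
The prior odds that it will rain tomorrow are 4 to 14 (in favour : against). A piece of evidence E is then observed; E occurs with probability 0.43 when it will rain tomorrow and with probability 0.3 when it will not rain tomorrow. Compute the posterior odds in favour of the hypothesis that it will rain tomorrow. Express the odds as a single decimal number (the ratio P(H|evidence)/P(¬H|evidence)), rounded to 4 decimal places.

Prior odds = 4/14 = 0.28571.
Likelihood ratio for E = 0.43/0.3 = 1.4333.
Posterior odds = prior odds × LR = 0.40952.

Posterior odds ≈ 0.4095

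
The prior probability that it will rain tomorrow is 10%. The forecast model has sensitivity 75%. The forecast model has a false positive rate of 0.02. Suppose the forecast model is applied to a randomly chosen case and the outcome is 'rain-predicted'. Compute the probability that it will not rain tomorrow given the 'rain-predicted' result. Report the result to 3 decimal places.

P(¬H | E) ≈ 0.194

Write H for 'it will rain tomorrow'. Prior odds H:¬H = 0.1/0.9 = 0.11111. For the 'rain-predicted' outcome, the likelihood ratio is 0.75/0.02 = 37.500.
Posterior odds = 0.11111 × 37.500 = 4.1667, so P(H|E) = 4.1667/(1+4.1667) = 0.806. Then P(¬H|E) = 1 − 0.806 = 0.194.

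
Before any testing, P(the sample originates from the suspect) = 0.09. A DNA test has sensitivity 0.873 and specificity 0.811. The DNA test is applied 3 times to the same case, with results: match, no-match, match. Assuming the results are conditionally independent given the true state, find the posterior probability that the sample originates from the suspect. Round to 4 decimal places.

Posterior P(H) ≈ 0.2484

With H the event that the sample originates from the suspect, the joint likelihood of the observed sequence is P(data|H) = 0.873·0.127·0.873 = 0.096790 and P(data|¬H) = 0.189·0.811·0.189 = 0.028970.
Bayes: P(H|data) = 0.09·0.096790 / (0.09·0.096790 + 0.91·0.028970) = 0.0087111/0.035074 = 0.2484.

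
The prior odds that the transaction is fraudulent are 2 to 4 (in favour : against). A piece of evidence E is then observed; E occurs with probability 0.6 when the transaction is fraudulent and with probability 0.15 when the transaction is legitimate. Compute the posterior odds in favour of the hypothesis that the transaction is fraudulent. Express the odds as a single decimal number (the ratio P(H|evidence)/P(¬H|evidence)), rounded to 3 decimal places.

Posterior odds ≈ 2.000

Prior odds = 2/4 = 0.50000.
Likelihood ratio for E = 0.6/0.15 = 4.0000.
Posterior odds = prior odds × LR = 2.0000.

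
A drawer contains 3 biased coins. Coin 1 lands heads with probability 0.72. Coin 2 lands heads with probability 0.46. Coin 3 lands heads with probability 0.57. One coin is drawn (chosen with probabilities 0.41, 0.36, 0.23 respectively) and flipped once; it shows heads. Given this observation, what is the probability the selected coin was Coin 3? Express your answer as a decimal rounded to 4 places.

Tabulate prior·likelihood by source: [1] prior 0.41, lik 0.72, product 0.2952; [2] prior 0.36, lik 0.46, product 0.1656; [3] prior 0.23, lik 0.57, product 0.1311.
Normalizing constant = 0.59190; the posterior for Coin 3 is its product over the sum, 0.1311/0.59190 = 0.2215.

Posterior probability ≈ 0.2215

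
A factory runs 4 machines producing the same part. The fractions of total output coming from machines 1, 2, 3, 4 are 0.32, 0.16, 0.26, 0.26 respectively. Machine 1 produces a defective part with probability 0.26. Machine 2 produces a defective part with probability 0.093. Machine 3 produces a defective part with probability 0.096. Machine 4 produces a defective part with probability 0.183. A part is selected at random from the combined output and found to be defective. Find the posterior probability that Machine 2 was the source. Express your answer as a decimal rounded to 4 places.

P(defective|M1) = 0.26; P(defective|M2) = 0.093; P(defective|M3) = 0.096; P(defective|M4) = 0.183.
Prior × likelihood for each source: 0.32·0.26=0.08320, 0.16·0.093=0.01488, 0.26·0.096=0.02496, 0.26·0.183=0.04758. Summing gives P(defective) = 0.17062.
P(Machine 2 | defective) = 0.01488 / 0.17062 = 0.0872.

Posterior probability ≈ 0.0872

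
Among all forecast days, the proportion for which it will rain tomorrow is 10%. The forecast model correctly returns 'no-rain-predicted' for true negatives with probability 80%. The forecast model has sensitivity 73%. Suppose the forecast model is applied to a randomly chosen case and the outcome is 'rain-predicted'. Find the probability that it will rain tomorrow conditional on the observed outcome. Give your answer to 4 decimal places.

P(H | E) ≈ 0.2885

Write H for 'it will rain tomorrow'. Prior odds H:¬H = 0.1/0.9 = 0.11111. For the 'rain-predicted' outcome, the likelihood ratio is 0.73/0.2 = 3.6500.
Posterior odds = 0.11111 × 3.6500 = 0.40556, so P(H|E) = 0.40556/(1+0.40556) = 0.2885.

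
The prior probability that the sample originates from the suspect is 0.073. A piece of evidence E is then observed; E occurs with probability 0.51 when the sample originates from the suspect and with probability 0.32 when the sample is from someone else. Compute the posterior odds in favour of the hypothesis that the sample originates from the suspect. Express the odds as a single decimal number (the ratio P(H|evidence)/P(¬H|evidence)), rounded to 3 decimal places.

Prior odds = 0.073/(1−0.073) = 0.078749. In log-odds, ln(0.078749) = -2.5415.
Add log likelihood ratio: ln(1.5938) = 0.46609.
Posterior log-odds = -2.0754, so posterior odds = exp(-2.0754) = 0.12551.

Posterior odds ≈ 0.126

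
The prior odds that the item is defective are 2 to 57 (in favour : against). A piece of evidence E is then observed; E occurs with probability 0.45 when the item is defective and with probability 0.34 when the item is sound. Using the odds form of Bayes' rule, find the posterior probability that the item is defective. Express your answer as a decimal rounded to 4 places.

Posterior probability ≈ 0.0444

Prior odds = 2/57 = 0.035088.
Likelihood ratio for E = 0.45/0.34 = 1.3235.
Posterior odds = prior odds × LR = 0.046440.
Posterior probability = odds/(1+odds) = 0.046440/1.0464 = 0.0444.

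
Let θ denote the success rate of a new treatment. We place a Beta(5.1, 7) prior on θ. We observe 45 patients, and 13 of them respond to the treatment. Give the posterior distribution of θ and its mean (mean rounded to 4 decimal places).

Posterior: Beta(18.1, 39); mean ≈ 0.3170

The binomial likelihood is conjugate to the Beta prior: with 13 successes and 32 failures, the posterior is Beta(5.1+13, 7+32) = Beta(18.1, 39).
E[θ | data] = 18.1/(18.1+39) = 0.3170.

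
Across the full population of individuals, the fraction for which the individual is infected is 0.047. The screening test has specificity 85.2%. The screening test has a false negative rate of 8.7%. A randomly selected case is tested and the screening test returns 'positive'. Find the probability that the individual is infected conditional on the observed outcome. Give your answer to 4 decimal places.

Write H for 'the individual is infected'. Prior odds H:¬H = 0.047/0.953 = 0.049318. For the 'positive' outcome, the likelihood ratio is 0.913/0.148 = 6.1689.
Posterior odds = 0.049318 × 6.1689 = 0.30424, so P(H|E) = 0.30424/(1+0.30424) = 0.2333.

P(H | E) ≈ 0.2333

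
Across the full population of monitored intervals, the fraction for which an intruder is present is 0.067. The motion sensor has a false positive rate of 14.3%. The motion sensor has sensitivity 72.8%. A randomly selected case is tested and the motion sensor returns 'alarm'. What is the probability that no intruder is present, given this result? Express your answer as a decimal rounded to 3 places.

P(¬H | E) ≈ 0.732

Write H for 'an intruder is present'. Prior odds H:¬H = 0.067/0.933 = 0.071811. For the 'alarm' outcome, the likelihood ratio is 0.728/0.143 = 5.0909.
Posterior odds = 0.071811 × 5.0909 = 0.36559, so P(H|E) = 0.36559/(1+0.36559) = 0.268. Then P(¬H|E) = 1 − 0.268 = 0.732.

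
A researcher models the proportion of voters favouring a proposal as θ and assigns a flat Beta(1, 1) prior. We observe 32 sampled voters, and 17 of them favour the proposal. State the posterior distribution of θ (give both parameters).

The binomial likelihood is conjugate to the Beta prior: with 17 successes and 15 failures, the posterior is Beta(1+17, 1+15) = Beta(18, 16).

Posterior: Beta(18, 16)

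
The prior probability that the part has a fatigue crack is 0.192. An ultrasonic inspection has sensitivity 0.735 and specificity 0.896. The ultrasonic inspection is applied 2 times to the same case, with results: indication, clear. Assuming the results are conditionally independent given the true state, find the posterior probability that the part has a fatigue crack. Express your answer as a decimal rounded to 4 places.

With H the event that the part has a fatigue crack, the joint likelihood of the observed sequence is P(data|H) = 0.735·0.265 = 0.19478 and P(data|¬H) = 0.104·0.896 = 0.093184.
Bayes: P(H|data) = 0.192·0.19478 / (0.192·0.19478 + 0.808·0.093184) = 0.037397/0.11269 = 0.3319.

Posterior P(H) ≈ 0.3319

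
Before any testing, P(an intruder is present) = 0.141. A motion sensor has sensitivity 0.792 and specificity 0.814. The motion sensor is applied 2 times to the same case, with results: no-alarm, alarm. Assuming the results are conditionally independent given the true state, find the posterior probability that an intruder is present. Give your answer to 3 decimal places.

With H the event that an intruder is present, the joint likelihood of the observed sequence is P(data|H) = 0.208·0.792 = 0.16474 and P(data|¬H) = 0.814·0.186 = 0.15140.
Bayes: P(H|data) = 0.141·0.16474 / (0.141·0.16474 + 0.859·0.15140) = 0.023228/0.15328 = 0.1515.

Posterior P(H) ≈ 0.152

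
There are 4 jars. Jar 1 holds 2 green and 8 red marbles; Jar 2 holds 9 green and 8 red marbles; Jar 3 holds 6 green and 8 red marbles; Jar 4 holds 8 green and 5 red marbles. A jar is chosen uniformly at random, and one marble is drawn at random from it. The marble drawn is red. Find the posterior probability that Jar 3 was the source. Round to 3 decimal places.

P(red|Jar 1) = 0.8; P(red|Jar 2) = 0.4706; P(red|Jar 3) = 0.5714; P(red|Jar 4) = 0.3846.
Prior × likelihood for each source: 0.25·0.8=0.2000, 0.25·0.4706=0.1176, 0.25·0.5714=0.1429, 0.25·0.3846=0.09615. Summing gives P(red) = 0.55666.
P(Jar 3 | red) = 0.1429 / 0.55666 = 0.257.

Posterior probability ≈ 0.257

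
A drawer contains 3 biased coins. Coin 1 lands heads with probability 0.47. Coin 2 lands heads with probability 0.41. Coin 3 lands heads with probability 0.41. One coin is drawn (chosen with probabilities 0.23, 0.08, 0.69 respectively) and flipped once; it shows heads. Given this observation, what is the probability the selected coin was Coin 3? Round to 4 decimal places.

Posterior probability ≈ 0.6675

P(heads|C1) = 0.47; P(heads|C2) = 0.41; P(heads|C3) = 0.41.
Prior × likelihood for each source: 0.23·0.47=0.1081, 0.08·0.41=0.03280, 0.69·0.41=0.2829. Summing gives P(heads) = 0.42380.
P(Coin 3 | heads) = 0.2829 / 0.42380 = 0.6675.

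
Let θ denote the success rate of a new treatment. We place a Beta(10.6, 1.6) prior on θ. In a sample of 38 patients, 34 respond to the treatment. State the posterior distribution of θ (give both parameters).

Observing 34 successes and 4 failures updates Beta(10.6, 1.6) by adding the success and failure counts to the two shape parameters: α = 10.6+34 = 44.6, β = 1.6+4 = 5.6.

Posterior: Beta(44.6, 5.6)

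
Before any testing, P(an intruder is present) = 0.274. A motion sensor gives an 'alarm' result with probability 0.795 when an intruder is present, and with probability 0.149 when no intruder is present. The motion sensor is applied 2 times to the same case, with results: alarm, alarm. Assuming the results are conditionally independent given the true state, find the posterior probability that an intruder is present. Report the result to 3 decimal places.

Posterior P(H) ≈ 0.915

With H the event that an intruder is present, the joint likelihood of the observed sequence is P(data|H) = 0.795·0.795 = 0.63203 and P(data|¬H) = 0.149·0.149 = 0.022201.
Bayes: P(H|data) = 0.274·0.63203 / (0.274·0.63203 + 0.726·0.022201) = 0.17317/0.18929 = 0.9149.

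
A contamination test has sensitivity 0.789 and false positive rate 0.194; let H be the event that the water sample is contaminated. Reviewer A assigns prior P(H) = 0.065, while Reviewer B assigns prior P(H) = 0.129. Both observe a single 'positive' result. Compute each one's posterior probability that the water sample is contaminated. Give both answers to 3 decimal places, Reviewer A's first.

The likelihood ratio for a 'positive' result is 0.789/0.194 = 4.0670.
Reviewer A: prior odds 0.065/0.935 = 0.069519; posterior odds 0.28273; posterior probability 0.220.
Reviewer B: prior odds 0.129/0.871 = 0.14811; posterior odds 0.60235; posterior probability 0.376.

Reviewer A: 0.220; Reviewer B: 0.376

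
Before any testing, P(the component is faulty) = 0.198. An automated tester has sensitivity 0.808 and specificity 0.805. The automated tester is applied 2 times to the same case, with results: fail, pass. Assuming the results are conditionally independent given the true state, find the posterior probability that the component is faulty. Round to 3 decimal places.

Posterior P(H) ≈ 0.196

With H the event that the component is faulty, the joint likelihood of the observed sequence is P(data|H) = 0.808·0.192 = 0.15514 and P(data|¬H) = 0.195·0.805 = 0.15698.
Bayes: P(H|data) = 0.198·0.15514 / (0.198·0.15514 + 0.802·0.15698) = 0.030717/0.15661 = 0.1961.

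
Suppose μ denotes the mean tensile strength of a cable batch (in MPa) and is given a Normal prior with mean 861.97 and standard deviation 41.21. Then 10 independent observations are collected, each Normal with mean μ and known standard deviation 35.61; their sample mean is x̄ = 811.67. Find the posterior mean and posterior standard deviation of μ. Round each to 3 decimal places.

Posterior mean ≈ 815.165; posterior SD ≈ 10.863

With known σ, the Normal prior is conjugate. Weight on the data is w = (n/σ²)/(n/σ² + 1/τ₀²) = 0.00788599/(0.00788599+0.00058884) = 0.93052.
Posterior mean = w·x̄ + (1−w)·μ₀ = 0.93052·811.67 + 0.069481·861.97 = 815.165. Posterior variance = 1/(0.00788599+0.00058884) = 117.997, so SD = 10.863.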